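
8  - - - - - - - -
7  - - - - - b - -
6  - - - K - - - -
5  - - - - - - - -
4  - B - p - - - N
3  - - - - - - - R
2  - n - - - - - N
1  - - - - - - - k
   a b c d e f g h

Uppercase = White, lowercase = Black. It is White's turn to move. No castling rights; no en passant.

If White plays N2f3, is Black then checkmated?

After N2f3: black king on h1; in check: yes, from the white rook on h3.
King squares — g1: attacked by Nf3; g2: attacked by Nh4; h2: attacked by Nf3.
Black has no legal moves → checkmate.

yes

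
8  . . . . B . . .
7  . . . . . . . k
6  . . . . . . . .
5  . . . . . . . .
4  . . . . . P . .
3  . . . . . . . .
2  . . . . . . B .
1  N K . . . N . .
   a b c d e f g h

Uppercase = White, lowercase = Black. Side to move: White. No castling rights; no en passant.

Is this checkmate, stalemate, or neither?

White to move; white king on b1.
In check: no.
Legal moves for White include: Bf7, Bd7, Bg6+, Bec6, Bh5, Bb5, Ba4, Ba8, Bb7, Bgc6, Bd5, Be4+, Bh3, Bf3, Bh1, Ng3, Ne3, Nh2, ... (list truncated; more exist).
White has legal moves and is not in check → neither.

neither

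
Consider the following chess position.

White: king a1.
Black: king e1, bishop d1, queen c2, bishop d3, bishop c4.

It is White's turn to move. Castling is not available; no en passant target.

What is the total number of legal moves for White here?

White to move; king on a1.
In check: no.
Legal moves: none.
Count: 0.

0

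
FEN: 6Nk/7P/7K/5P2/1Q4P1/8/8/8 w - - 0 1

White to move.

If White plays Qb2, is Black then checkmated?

yes

After Qb2: black king on h8; in check: yes, from the white queen on b2.
King squares — g7: attacked by Qb2; h7: attacked by Kh6; g8: attacked by Ph7.
Black has no legal moves → checkmate.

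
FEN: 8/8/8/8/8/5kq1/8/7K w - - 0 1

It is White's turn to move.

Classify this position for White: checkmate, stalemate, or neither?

stalemate

White to move; white king on h1.
In check: no.
King squares — g1: attacked by Qg3; g2: attacked by Kf3; h2: attacked by Qg3.
Legal moves for White: none.
Not in check and no legal moves → stalemate.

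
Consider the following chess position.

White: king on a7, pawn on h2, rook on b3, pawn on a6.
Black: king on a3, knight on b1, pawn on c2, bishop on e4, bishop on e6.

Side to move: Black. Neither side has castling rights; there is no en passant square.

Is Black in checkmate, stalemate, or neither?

neither

Black to move; black king on a3.
In check: yes, from the white rook on b3.
Legal moves for Black: Ka4, Kxb3, Ka2, Bxb3.
Black is in check but has 4 legal moves → neither.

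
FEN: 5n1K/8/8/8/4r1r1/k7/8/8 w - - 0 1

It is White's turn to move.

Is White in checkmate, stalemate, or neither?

stalemate

White to move; white king on h8.
In check: no.
King squares — g7: attacked by Rg4; h7: attacked by Nf8; g8: attacked by Rg4.
Legal moves for White: none.
Not in check and no legal moves → stalemate.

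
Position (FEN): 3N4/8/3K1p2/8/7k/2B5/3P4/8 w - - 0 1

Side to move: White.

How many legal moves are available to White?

20

White to move; king on d6.
In check: no.
Legal moves: Nf7, Nb7, Ne6, Nc6, Ke7, Kd7, Kc7, Ke6, Kc6, Kd5, Kc5, Bxf6+, Be5, Ba5, Bd4, Bb4, Bb2, Ba1, d3, d4.
Count: 20.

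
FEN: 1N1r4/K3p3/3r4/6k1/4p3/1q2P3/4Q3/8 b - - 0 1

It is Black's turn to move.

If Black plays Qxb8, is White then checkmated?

yes

After Qxb8: white king on a7; in check: yes, from the black queen on b8.
King squares — a6: attacked by Rd6; b6: attacked by Rd6; b7: attacked by Qb8; a8: attacked by Qb8; b8: attacked by Rd8.
White has no legal moves → checkmate.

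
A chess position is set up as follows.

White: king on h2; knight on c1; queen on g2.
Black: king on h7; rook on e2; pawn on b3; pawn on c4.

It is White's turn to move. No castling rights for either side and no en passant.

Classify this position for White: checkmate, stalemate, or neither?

neither

White to move; white king on h2.
In check: no.
Legal moves for White: Kh3, Kg3, Kh1, Kg1, Qf2, Qxe2, Nd3, Nxb3, Nxe2, Na2.
White has 10 legal moves and is not in check → neither.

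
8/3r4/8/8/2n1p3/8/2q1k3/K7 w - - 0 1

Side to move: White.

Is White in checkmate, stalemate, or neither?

stalemate

White to move; white king on a1.
In check: no.
King squares — b1: attacked by Qc2; a2: attacked by Qc2; b2: attacked by Qc2.
Legal moves for White: none.
Not in check and no legal moves → stalemate.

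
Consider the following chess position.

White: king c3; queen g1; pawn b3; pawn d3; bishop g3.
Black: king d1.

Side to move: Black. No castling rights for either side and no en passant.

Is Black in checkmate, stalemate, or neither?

neither

Black to move; black king on d1.
In check: yes, from the white queen on g1.
King squares — c1: attacked by Qg1; e1: attacked by Qg1; c2: attacked by Kc3; d2: attacked by Kc3; e2: available.
Legal moves for Black: Ke2.
Black is in check but has 1 legal move → neither.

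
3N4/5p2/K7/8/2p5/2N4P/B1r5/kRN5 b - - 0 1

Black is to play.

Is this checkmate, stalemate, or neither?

checkmate

Black to move; black king on a1.
In check: yes, from the white rook on b1.
King squares — b1: attacked by Ba2; a2: attacked by Nc1; b2: attacked by Rb1.
Legal moves for Black: none.
In check with no legal moves → checkmate.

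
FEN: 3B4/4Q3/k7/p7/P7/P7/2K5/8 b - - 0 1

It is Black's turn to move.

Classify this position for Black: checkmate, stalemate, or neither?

Black to move; black king on a6.
In check: no.
King squares — a5: own pawn; b5: attacked by Pa4; b6: attacked by Bd8; a7: attacked by Qe7; b7: attacked by Qe7.
Legal moves for Black: none.
Not in check and no legal moves → stalemate.

stalemate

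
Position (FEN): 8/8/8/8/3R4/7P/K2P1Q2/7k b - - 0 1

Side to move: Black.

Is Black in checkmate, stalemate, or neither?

stalemate

Black to move; black king on h1.
In check: no.
King squares — g1: attacked by Qf2; g2: attacked by Qf2; h2: attacked by Qf2.
Legal moves for Black: none.
Not in check and no legal moves → stalemate.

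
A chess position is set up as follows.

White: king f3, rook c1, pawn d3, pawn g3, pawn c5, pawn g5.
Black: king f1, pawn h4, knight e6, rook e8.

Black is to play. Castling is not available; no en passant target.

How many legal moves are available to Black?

Black to move; king on f1.
In check: yes, from the white rook on c1.
Legal moves: none.
Count: 0.

0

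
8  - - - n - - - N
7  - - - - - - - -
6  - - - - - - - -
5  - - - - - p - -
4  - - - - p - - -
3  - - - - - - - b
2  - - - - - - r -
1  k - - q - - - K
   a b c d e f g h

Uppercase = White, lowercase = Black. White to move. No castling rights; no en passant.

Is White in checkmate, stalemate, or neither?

White to move; white king on h1.
In check: yes, from the black queen on d1.
King squares — g1: attacked by Qd1; g2: attacked by Bh3; h2: attacked by Rg2.
Legal moves for White: none.
In check with no legal moves → checkmate.

checkmate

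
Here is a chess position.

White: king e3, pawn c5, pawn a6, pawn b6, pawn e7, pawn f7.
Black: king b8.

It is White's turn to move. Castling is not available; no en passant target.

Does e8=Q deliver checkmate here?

yes

After e8=Q: black king on b8; in check: yes, from the white queen on e8.
King squares — a7: attacked by Pb6; b7: attacked by Pa6; c7: attacked by Pb6; a8: attacked by Qe8; c8: attacked by Qe8.
Black has no legal moves → checkmate.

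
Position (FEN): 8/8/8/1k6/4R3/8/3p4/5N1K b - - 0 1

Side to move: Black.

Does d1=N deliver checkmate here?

After d1=N: white king on h1; in check: no.
White is not in check, so this cannot be checkmate.

no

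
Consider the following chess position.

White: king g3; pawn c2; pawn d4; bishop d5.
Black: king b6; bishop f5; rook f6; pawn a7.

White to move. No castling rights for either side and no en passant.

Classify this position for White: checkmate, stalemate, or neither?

White to move; white king on g3.
In check: no.
Legal moves for White include: Bg8, Ba8, Bf7, Bb7, Be6, Bc6, Be4, Bc4, Bf3, Bb3, Bg2, Ba2, Bh1, Kh4, Kf4, Kf3, Kh2, Kg2, ... (list truncated; more exist).
White has legal moves and is not in check → neither.

neither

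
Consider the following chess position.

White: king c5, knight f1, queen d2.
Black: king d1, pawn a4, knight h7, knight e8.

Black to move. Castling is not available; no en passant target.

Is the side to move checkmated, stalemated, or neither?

checkmate

Black to move; black king on d1.
In check: yes, from the white queen on d2.
King squares — c1: attacked by Qd2; e1: attacked by Qd2; c2: attacked by Qd2; d2: attacked by Nf1; e2: attacked by Qd2.
Legal moves for Black: none.
In check with no legal moves → checkmate.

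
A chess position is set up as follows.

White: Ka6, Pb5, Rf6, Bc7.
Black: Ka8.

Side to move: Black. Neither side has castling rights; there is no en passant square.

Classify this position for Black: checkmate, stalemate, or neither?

Black to move; black king on a8.
In check: no.
King squares — a7: attacked by Ka6; b7: attacked by Ka6; b8: attacked by Bc7.
Legal moves for Black: none.
Not in check and no legal moves → stalemate.

stalemate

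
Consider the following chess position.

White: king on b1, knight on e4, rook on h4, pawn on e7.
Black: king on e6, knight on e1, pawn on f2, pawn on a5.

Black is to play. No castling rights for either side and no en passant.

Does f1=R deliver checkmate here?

no

After f1=R: white king on b1; in check: no.
White is not in check, so this cannot be checkmate.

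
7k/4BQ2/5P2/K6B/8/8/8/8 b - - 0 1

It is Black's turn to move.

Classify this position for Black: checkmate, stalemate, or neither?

stalemate

Black to move; black king on h8.
In check: no.
King squares — g7: attacked by Pf6; h7: attacked by Qf7; g8: attacked by Qf7.
Legal moves for Black: none.
Not in check and no legal moves → stalemate.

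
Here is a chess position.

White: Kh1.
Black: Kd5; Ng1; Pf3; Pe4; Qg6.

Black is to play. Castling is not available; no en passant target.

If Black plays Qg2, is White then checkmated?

yes

After Qg2: white king on h1; in check: yes, from the black queen on g2.
King squares — g1: attacked by Qg2; g2: attacked by Pf3; h2: attacked by Qg2.
White has no legal moves → checkmate.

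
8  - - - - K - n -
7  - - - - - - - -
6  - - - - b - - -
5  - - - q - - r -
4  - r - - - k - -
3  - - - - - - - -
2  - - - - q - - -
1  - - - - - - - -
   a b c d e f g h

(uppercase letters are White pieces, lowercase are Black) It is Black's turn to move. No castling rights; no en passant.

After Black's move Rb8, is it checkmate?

After Rb8: white king on e8; in check: yes, from the black rook on b8.
King squares — d7: attacked by Qd5; e7: attacked by Ng8; f7: attacked by Be6; d8: attacked by Qd5; f8: attacked by Rb8.
White has no legal moves → checkmate.

yes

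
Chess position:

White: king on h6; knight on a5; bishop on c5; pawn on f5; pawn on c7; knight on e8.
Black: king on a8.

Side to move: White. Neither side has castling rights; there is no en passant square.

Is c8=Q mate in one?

After c8=Q: black king on a8; in check: yes, from the white queen on c8.
King squares — a7: attacked by Bc5; b7: attacked by Na5; b8: attacked by Qc8.
Black has no legal moves → checkmate.

yes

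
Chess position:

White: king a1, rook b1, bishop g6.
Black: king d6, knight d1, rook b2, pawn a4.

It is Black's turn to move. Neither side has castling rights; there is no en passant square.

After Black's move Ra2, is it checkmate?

no

After Ra2: white king on a1; in check: yes, from the black rook on a2.
White has 1 legal reply: Kxa2.
In check but a legal move exists → not checkmate.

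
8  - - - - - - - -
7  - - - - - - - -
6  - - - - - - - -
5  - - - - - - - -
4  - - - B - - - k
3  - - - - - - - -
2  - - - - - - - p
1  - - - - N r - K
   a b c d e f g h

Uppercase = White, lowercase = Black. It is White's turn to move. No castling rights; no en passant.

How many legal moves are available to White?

3

White to move; king on h1.
In check: yes, from the black rook on f1.
Legal moves: Kxh2, Kg2, Bg1.
Count: 3.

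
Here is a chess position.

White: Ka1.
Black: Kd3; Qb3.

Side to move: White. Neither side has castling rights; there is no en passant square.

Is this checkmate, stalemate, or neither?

White to move; white king on a1.
In check: no.
King squares — b1: attacked by Qb3; a2: attacked by Qb3; b2: attacked by Qb3.
Legal moves for White: none.
Not in check and no legal moves → stalemate.

stalemate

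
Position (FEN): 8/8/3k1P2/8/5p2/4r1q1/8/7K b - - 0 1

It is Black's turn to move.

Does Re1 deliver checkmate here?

yes

After Re1: white king on h1; in check: yes, from the black rook on e1.
King squares — g1: attacked by Re1; g2: attacked by Qg3; h2: attacked by Qg3.
White has no legal moves → checkmate.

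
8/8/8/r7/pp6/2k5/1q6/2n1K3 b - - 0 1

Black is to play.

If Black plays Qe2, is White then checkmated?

yes

After Qe2: white king on e1; in check: yes, from the black queen on e2.
King squares — d1: attacked by Qe2; f1: attacked by Qe2; d2: attacked by Qe2; e2: attacked by Nc1; f2: attacked by Qe2.
White has no legal moves → checkmate.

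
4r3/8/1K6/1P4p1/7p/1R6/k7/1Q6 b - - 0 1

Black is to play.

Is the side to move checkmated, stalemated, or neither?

checkmate

Black to move; black king on a2.
In check: yes, from the white queen on b1.
King squares — a1: attacked by Qb1; b1: attacked by Rb3; b2: attacked by Qb1; a3: attacked by Rb3; b3: attacked by Qb1.
Legal moves for Black: none.
In check with no legal moves → checkmate.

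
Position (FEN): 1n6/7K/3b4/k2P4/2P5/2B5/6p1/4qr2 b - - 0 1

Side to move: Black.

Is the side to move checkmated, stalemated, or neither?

neither

Black to move; black king on a5.
In check: yes, from the white bishop on c3.
Legal moves for Black: Kb6, Ka6, Ka4, Bb4, Qxc3.
Black is in check but has 5 legal moves → neither.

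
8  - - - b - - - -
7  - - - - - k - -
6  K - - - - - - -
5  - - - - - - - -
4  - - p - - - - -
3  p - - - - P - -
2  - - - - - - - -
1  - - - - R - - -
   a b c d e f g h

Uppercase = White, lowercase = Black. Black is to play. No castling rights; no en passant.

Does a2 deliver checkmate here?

no

After a2: white king on a6; in check: no.
White is not in check, so this cannot be checkmate.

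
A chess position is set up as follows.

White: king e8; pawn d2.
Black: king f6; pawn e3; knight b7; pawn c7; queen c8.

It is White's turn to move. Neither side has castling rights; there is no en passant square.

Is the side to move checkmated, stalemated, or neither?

White to move; white king on e8.
In check: yes, from the black queen on c8.
King squares — d7: attacked by Qc8; e7: attacked by Kf6; f7: attacked by Kf6; d8: attacked by Nb7; f8: attacked by Qc8.
Legal moves for White: none.
In check with no legal moves → checkmate.

checkmate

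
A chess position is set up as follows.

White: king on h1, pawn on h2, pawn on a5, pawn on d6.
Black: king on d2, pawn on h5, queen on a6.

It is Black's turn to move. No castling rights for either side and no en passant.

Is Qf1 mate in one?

yes

After Qf1: white king on h1; in check: yes, from the black queen on f1.
King squares — g1: attacked by Qf1; g2: attacked by Qf1; h2: own pawn.
White has no legal moves → checkmate.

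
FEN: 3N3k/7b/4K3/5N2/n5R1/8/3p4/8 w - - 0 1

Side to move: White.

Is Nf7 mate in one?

After Nf7: black king on h8; in check: yes, from the white knight on f7.
King squares — g7: attacked by Rg4; h7: own bishop; g8: attacked by Rg4.
Black has no legal moves → checkmate.

yes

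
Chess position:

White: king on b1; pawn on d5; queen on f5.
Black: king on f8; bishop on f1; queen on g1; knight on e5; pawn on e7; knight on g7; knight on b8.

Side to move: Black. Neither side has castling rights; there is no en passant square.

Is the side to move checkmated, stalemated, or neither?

neither

Black to move; black king on f8.
In check: yes, from the white queen on f5.
Legal moves for Black: Kg8, Ke8, Nxf5, Nf7.
Black is in check but has 4 legal moves → neither.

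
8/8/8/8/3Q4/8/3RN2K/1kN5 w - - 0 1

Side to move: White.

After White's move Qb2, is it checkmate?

After Qb2: black king on b1; in check: yes, from the white queen on b2.
King squares — a1: attacked by Qb2; c1: attacked by Qb2; a2: attacked by Nc1; b2: attacked by Rd2; c2: attacked by Qb2.
Black has no legal moves → checkmate.

yes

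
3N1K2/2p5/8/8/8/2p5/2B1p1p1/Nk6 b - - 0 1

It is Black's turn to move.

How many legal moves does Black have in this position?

4

Black to move; king on b1.
In check: yes, from the white bishop on c2.
Legal moves: Kb2, Ka2, Kc1, Kxa1.
Count: 4.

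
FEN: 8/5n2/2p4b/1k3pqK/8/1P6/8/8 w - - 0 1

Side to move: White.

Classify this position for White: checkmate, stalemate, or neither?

White to move; white king on h5.
In check: yes, from the black queen on g5.
King squares — g4: attacked by Pf5; h4: attacked by Qg5; g5: attacked by Bh6; g6: attacked by Qg5; h6: attacked by Qg5.
Legal moves for White: none.
In check with no legal moves → checkmate.

checkmate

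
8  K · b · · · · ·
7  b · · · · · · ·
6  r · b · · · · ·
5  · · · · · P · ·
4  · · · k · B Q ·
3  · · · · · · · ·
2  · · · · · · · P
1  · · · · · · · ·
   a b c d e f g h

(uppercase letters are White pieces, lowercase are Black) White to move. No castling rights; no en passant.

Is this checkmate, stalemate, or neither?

White to move; white king on a8.
In check: yes, from the black bishop on c6.
King squares — a7: attacked by Ra6; b7: attacked by Bc6; b8: attacked by Ba7.
Legal moves for White: none.
In check with no legal moves → checkmate.

checkmate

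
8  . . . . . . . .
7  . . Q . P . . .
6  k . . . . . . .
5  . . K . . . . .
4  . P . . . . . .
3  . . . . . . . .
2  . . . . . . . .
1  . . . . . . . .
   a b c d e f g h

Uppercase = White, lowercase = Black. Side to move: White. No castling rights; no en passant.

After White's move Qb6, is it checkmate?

After Qb6: black king on a6; in check: yes, from the white queen on b6.
King squares — a5: attacked by Pb4; b5: attacked by Kc5; b6: attacked by Kc5; a7: attacked by Qb6; b7: attacked by Qb6.
Black has no legal moves → checkmate.

yes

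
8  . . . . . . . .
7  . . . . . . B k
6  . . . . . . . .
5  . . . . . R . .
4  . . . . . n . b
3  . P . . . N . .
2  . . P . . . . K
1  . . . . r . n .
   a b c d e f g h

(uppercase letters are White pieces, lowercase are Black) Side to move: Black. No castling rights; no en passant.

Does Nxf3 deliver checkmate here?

After Nxf3: white king on h2; in check: yes, from the black knight on f3.
King squares — g1: attacked by Re1; h1: attacked by Re1; g2: attacked by Nf4; g3: attacked by Bh4; h3: attacked by Nf4.
White has no legal moves → checkmate.

yes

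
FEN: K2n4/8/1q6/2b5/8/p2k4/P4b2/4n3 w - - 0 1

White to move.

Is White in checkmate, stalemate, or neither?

White to move; white king on a8.
In check: no.
King squares — a7: attacked by Qb6; b7: attacked by Qb6; b8: attacked by Qb6.
Legal moves for White: none.
Not in check and no legal moves → stalemate.

stalemate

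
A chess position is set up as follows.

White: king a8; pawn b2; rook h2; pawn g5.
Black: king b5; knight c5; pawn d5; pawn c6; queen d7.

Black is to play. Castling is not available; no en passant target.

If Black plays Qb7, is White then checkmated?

After Qb7: white king on a8; in check: yes, from the black queen on b7.
King squares — a7: attacked by Qb7; b7: attacked by Nc5; b8: attacked by Qb7.
White has no legal moves → checkmate.

yes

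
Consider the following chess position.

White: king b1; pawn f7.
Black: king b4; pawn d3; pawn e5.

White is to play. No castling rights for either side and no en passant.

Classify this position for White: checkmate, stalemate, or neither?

neither

White to move; white king on b1.
In check: no.
Legal moves for White: Kb2, Ka2, Kc1, Ka1, f8=Q+, f8=R, f8=B+, f8=N.
White has 8 legal moves and is not in check → neither.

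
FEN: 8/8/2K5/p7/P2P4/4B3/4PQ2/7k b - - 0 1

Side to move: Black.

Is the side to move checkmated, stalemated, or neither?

stalemate

Black to move; black king on h1.
In check: no.
King squares — g1: attacked by Qf2; g2: attacked by Qf2; h2: attacked by Qf2.
Legal moves for Black: none.
Not in check and no legal moves → stalemate.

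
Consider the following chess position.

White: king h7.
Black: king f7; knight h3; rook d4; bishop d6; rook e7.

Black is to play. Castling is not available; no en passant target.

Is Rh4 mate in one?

yes

After Rh4: white king on h7; in check: yes, from the black rook on h4.
King squares — g6: attacked by Kf7; h6: attacked by Rh4; g7: attacked by Kf7; g8: attacked by Kf7; h8: attacked by Rh4.
White has no legal moves → checkmate.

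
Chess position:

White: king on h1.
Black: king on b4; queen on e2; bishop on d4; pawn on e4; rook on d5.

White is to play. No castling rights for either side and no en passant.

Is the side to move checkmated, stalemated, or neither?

stalemate

White to move; white king on h1.
In check: no.
King squares — g1: attacked by Bd4; g2: attacked by Qe2; h2: attacked by Qe2.
Legal moves for White: none.
Not in check and no legal moves → stalemate.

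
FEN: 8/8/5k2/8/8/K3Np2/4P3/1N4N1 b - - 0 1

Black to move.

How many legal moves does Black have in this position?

Black to move; king on f6.
In check: no.
Legal moves: Kg7, Kf7, Ke7, Kg6, Ke6, Kg5, Ke5, fxe2, f2.
Count: 9.

9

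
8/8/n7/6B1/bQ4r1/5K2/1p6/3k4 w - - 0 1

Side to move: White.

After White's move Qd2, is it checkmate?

yes

After Qd2: black king on d1; in check: yes, from the white queen on d2.
King squares — c1: attacked by Qd2; e1: attacked by Qd2; c2: attacked by Qd2; d2: attacked by Bg5; e2: attacked by Qd2.
Black has no legal moves → checkmate.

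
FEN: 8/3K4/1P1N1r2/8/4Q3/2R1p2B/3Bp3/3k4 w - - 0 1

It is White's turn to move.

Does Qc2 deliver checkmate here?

After Qc2: black king on d1; in check: yes, from the white queen on c2.
King squares — c1: attacked by Qc2; e1: attacked by Bd2; c2: attacked by Rc3; d2: attacked by Qc2; e2: own pawn.
Black has no legal moves → checkmate.

yes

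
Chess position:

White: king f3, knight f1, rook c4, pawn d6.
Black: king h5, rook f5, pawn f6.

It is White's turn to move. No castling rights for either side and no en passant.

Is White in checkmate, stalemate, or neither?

White to move; white king on f3.
In check: yes, from the black rook on f5.
King squares — e2: available; f2: attacked by Rf5; g2: available; e3: available; g3: available; e4: available; f4: attacked by Rf5; g4: attacked by Kh5.
Legal moves for White: Ke4, Kg3, Ke3, Kg2, Ke2, Rf4.
White is in check but has 6 legal moves → neither.

neither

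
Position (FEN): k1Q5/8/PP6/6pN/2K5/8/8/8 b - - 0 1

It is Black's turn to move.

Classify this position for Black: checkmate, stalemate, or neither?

checkmate

Black to move; black king on a8.
In check: yes, from the white queen on c8.
King squares — a7: attacked by Pb6; b7: attacked by Pa6; b8: attacked by Qc8.
Legal moves for Black: none.
In check with no legal moves → checkmate.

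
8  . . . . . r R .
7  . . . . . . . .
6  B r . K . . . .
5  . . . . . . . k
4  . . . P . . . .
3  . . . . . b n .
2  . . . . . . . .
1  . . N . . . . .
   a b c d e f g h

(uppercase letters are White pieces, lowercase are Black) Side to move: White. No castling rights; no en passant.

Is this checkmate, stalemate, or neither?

neither

White to move; white king on d6.
In check: yes, from the black rook on b6.
Legal moves for White: Ke7, Kd7, Kc7, Ke5, Kc5.
White is in check but has 5 legal moves → neither.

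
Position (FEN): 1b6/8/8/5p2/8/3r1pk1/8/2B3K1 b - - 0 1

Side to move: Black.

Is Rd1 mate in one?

After Rd1: white king on g1; in check: yes, from the black rook on d1.
King squares — f1: attacked by Rd1; h1: attacked by Rd1; f2: attacked by Kg3; g2: attacked by Pf3; h2: attacked by Kg3.
White has no legal moves → checkmate.

yes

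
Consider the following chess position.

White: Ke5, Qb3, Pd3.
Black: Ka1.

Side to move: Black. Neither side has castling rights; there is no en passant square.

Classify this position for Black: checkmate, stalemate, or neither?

Black to move; black king on a1.
In check: no.
King squares — b1: attacked by Qb3; a2: attacked by Qb3; b2: attacked by Qb3.
Legal moves for Black: none.
Not in check and no legal moves → stalemate.

stalemate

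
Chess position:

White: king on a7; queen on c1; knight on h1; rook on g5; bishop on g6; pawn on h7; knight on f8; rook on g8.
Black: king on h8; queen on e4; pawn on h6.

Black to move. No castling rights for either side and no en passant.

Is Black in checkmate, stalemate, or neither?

Black to move; black king on h8.
In check: yes, from the white rook on g8.
King squares — g7: attacked by Rg8; h7: attacked by Bg6; g8: attacked by Ph7.
Legal moves for Black: none.
In check with no legal moves → checkmate.

checkmate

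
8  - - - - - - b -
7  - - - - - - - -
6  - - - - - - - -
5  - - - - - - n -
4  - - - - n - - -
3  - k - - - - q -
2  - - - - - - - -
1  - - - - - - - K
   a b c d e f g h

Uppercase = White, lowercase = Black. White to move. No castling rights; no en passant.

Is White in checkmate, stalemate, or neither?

White to move; white king on h1.
In check: no.
King squares — g1: attacked by Qg3; g2: attacked by Qg3; h2: attacked by Qg3.
Legal moves for White: none.
Not in check and no legal moves → stalemate.

stalemate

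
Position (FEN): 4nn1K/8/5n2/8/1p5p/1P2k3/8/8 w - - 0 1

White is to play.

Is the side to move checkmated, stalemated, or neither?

White to move; white king on h8.
In check: no.
King squares — g7: attacked by Ne8; h7: attacked by Nf6; g8: attacked by Nf6.
Legal moves for White: none.
Not in check and no legal moves → stalemate.

stalemate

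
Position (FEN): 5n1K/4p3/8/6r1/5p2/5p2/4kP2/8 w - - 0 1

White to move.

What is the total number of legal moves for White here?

0

White to move; king on h8.
In check: no.
Legal moves: none.
Count: 0.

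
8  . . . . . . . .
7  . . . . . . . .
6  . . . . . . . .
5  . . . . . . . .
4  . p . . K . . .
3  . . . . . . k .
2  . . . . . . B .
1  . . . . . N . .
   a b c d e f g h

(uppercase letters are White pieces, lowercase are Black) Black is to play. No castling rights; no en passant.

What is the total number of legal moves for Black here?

4

Black to move; king on g3.
In check: yes, from the white knight on f1.
Legal moves: Kh4, Kg4, Kxg2, Kf2.
Count: 4.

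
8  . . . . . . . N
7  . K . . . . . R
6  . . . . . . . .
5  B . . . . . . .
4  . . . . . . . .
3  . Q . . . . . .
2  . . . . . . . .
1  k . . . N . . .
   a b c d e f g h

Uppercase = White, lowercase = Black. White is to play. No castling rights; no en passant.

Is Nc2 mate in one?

yes

After Nc2: black king on a1; in check: yes, from the white knight on c2.
King squares — b1: attacked by Qb3; a2: attacked by Qb3; b2: attacked by Qb3.
Black has no legal moves → checkmate.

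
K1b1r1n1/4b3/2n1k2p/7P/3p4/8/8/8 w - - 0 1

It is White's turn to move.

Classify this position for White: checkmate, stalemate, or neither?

stalemate

White to move; white king on a8.
In check: no.
King squares — a7: attacked by Nc6; b7: attacked by Bc8; b8: attacked by Nc6.
Legal moves for White: none.
Not in check and no legal moves → stalemate.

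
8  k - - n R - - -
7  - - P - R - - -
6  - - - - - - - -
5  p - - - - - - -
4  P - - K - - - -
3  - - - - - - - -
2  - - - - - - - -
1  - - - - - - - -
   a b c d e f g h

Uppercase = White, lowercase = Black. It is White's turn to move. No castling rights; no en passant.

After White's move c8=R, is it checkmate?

After c8=R: black king on a8; in check: yes, from the white rook on c8.
King squares — a7: attacked by Re7; b7: attacked by Re7; b8: attacked by Rc8.
Black has no legal moves → checkmate.

yes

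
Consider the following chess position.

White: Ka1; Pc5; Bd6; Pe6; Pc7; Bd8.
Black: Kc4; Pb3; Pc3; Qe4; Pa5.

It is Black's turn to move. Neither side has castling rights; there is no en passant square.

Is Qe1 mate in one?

After Qe1: white king on a1; in check: yes, from the black queen on e1.
King squares — b1: attacked by Qe1; a2: attacked by Pb3; b2: attacked by Pc3.
White has no legal moves → checkmate.

yes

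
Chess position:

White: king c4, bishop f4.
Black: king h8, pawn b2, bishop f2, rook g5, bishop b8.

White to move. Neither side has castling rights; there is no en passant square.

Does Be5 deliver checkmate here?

no

After Be5: black king on h8; in check: yes, from the white bishop on e5.
Black has 5 legal replies: Kg8, Kh7, Bxe5, Rg7, Rxe5.
In check but a legal move exists → not checkmate.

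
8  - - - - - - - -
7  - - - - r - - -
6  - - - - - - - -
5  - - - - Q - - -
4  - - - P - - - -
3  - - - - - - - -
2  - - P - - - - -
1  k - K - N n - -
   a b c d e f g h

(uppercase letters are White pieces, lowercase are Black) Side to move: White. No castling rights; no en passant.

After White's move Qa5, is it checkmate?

After Qa5: black king on a1; in check: yes, from the white queen on a5.
King squares — b1: attacked by Kc1; a2: attacked by Qa5; b2: attacked by Kc1.
Black has no legal moves → checkmate.

yes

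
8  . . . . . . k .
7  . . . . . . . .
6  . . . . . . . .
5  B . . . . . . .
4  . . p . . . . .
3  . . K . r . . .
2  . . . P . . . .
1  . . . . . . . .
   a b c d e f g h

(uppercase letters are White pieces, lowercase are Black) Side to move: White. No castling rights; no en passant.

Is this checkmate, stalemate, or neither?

neither

White to move; white king on c3.
In check: yes, from the black rook on e3.
King squares — b2: available; c2: available; d2: own pawn; b3: attacked by Re3; d3: attacked by Re3; b4: available; c4: available; d4: available.
Legal moves for White: Kd4, Kxc4, Kb4, Kc2, Kb2, dxe3, d3.
White is in check but has 7 legal moves → neither.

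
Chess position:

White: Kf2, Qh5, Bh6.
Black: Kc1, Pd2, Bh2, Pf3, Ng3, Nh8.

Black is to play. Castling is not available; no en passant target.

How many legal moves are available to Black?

Black to move; king on c1.
In check: no.
Legal moves: Nf7, Ng6, Nxh5, Nf5, Ne4+, Ne2, Nh1+, Nf1, Bg1+, Kc2, Kb2, Kd1, Kb1.
Count: 13.

13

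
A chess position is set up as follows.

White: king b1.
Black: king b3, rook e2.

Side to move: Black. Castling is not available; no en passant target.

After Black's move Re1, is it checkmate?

yes

After Re1: white king on b1; in check: yes, from the black rook on e1.
King squares — a1: attacked by Re1; c1: attacked by Re1; a2: attacked by Kb3; b2: attacked by Kb3; c2: attacked by Kb3.
White has no legal moves → checkmate.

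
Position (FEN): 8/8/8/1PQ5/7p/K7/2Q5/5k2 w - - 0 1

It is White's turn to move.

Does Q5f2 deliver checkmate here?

yes

After Q5f2: black king on f1; in check: yes, from the white queen on f2.
King squares — e1: attacked by Qf2; g1: attacked by Qf2; e2: attacked by Qc2; f2: attacked by Qc2; g2: attacked by Qf2.
Black has no legal moves → checkmate.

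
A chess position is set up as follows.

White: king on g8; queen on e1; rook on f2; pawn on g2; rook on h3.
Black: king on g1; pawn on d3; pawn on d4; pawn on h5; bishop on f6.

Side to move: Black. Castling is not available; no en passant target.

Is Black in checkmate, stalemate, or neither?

checkmate

Black to move; black king on g1.
In check: yes, from the white queen on e1.
King squares — f1: attacked by Qe1; h1: attacked by Qe1; f2: attacked by Qe1; g2: attacked by Rf2; h2: attacked by Rh3.
Legal moves for Black: none.
In check with no legal moves → checkmate.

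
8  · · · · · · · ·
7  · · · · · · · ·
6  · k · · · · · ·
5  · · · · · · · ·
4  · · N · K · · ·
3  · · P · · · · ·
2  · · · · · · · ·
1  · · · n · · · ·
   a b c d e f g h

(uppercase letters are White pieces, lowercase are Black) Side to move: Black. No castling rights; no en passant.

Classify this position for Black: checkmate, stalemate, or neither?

Black to move; black king on b6.
In check: yes, from the white knight on c4.
King squares — a5: attacked by Nc4; b5: available; c5: available; a6: available; c6: available; a7: available; b7: available; c7: available.
Legal moves for Black: Kc7, Kb7, Ka7, Kc6, Ka6, Kc5, Kb5.
Black is in check but has 7 legal moves → neither.

neither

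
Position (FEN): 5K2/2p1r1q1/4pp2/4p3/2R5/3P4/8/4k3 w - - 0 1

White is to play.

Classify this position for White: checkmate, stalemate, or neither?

White to move; white king on f8.
In check: yes, from the black queen on g7.
King squares — e7: attacked by Qg7; f7: attacked by Re7; g7: attacked by Re7; e8: attacked by Re7; g8: attacked by Qg7.
Legal moves for White: none.
In check with no legal moves → checkmate.

checkmate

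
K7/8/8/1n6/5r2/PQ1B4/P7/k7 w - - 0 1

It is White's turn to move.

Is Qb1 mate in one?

After Qb1: black king on a1; in check: yes, from the white queen on b1.
King squares — b1: attacked by Bd3; a2: attacked by Qb1; b2: attacked by Qb1.
Black has no legal moves → checkmate.

yes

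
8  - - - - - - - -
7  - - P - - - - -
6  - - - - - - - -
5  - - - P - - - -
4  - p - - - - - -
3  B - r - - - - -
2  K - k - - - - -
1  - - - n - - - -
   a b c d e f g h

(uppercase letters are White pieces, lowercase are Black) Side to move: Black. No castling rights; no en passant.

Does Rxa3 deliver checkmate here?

After Rxa3: white king on a2; in check: yes, from the black rook on a3.
King squares — a1: attacked by Ra3; b1: attacked by Kc2; b2: attacked by Nd1; a3: attacked by Pb4; b3: attacked by Kc2.
White has no legal moves → checkmate.

yes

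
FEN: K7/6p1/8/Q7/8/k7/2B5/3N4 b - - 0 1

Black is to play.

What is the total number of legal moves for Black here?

0

Black to move; king on a3.
In check: yes, from the white queen on a5.
Legal moves: none.
Count: 0.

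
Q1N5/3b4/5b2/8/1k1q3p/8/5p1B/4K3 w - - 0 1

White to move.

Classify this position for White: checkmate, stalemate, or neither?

White to move; white king on e1.
In check: yes, from the black pawn on f2.
Legal moves for White: Ke2, Kf1.
White is in check but has 2 legal moves → neither.

neither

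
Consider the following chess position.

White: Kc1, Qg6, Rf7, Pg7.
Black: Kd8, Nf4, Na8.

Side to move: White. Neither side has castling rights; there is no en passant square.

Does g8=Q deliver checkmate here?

After g8=Q: black king on d8; in check: yes, from the white queen on g8.
King squares — c7: attacked by Rf7; d7: attacked by Rf7; e7: attacked by Rf7; c8: attacked by Qg8; e8: attacked by Qg8.
Black has no legal moves → checkmate.

yes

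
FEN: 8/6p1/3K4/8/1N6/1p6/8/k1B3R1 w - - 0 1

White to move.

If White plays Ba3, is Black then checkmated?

After Ba3: black king on a1; in check: yes, from the white rook on g1.
King squares — b1: attacked by Rg1; a2: attacked by Nb4; b2: attacked by Ba3.
Black has no legal moves → checkmate.

yes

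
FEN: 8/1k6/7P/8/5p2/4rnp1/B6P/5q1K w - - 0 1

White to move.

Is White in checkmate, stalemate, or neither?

checkmate

White to move; white king on h1.
In check: yes, from the black queen on f1.
King squares — g1: attacked by Qf1; g2: attacked by Qf1; h2: own pawn.
Legal moves for White: none.
In check with no legal moves → checkmate.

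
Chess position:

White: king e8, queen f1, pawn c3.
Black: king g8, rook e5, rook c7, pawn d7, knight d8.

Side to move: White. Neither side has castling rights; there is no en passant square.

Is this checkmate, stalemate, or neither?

neither

White to move; white king on e8.
In check: yes, from the black rook on e5.
Legal moves for White: Kxd8.
White is in check but has 1 legal move → neither.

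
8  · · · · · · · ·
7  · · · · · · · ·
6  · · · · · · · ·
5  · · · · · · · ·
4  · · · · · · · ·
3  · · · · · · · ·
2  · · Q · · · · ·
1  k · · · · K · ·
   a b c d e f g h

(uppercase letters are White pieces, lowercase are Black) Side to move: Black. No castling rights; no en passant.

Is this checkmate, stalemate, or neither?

Black to move; black king on a1.
In check: no.
King squares — b1: attacked by Qc2; a2: attacked by Qc2; b2: attacked by Qc2.
Legal moves for Black: none.
Not in check and no legal moves → stalemate.

stalemate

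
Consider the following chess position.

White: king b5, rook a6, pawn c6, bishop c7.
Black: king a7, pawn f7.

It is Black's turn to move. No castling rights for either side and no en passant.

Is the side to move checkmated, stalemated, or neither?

Black to move; black king on a7.
In check: yes, from the white rook on a6.
King squares — a6: attacked by Kb5; b6: attacked by Kb5; b7: attacked by Pc6; a8: attacked by Ra6; b8: attacked by Bc7.
Legal moves for Black: none.
In check with no legal moves → checkmate.

checkmate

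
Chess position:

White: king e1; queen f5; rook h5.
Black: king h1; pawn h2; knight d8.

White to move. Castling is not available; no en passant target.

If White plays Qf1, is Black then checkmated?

After Qf1: black king on h1; in check: yes, from the white queen on f1.
King squares — g1: attacked by Qf1; g2: attacked by Qf1; h2: own pawn.
Black has no legal moves → checkmate.

yes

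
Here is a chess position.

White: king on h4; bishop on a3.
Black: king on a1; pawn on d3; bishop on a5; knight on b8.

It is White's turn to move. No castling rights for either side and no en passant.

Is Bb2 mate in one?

After Bb2: black king on a1; in check: yes, from the white bishop on b2.
Black has 3 legal replies: Kxb2, Ka2, Kb1.
In check but a legal move exists → not checkmate.

no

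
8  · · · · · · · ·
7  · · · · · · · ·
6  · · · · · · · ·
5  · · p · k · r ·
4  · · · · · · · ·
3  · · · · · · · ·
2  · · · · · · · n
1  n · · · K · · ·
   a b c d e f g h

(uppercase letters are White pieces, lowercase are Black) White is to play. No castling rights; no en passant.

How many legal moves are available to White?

4

White to move; king on e1.
In check: no.
Legal moves: Kf2, Ke2, Kd2, Kd1.
Count: 4.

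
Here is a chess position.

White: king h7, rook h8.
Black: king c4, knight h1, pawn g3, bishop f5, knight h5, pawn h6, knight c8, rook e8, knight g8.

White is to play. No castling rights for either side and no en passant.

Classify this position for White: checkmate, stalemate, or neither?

White to move; white king on h7.
In check: yes, from the black bishop on f5.
King squares — g6: attacked by Bf5; h6: attacked by Ng8; g7: attacked by Nh5; g8: attacked by Re8; h8: own rook.
Legal moves for White: none.
In check with no legal moves → checkmate.

checkmate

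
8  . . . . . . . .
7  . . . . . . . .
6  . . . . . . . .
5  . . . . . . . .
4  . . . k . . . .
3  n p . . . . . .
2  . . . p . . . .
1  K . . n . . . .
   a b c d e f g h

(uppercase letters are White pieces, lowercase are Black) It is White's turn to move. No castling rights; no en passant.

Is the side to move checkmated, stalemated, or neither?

stalemate

White to move; white king on a1.
In check: no.
King squares — b1: attacked by Na3; a2: attacked by Pb3; b2: attacked by Nd1.
Legal moves for White: none.
Not in check and no legal moves → stalemate.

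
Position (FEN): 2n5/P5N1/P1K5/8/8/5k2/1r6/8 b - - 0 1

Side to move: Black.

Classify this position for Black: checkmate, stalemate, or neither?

neither

Black to move; black king on f3.
In check: no.
Legal moves for Black include: Ne7+, Nxa7+, Nd6, Nb6, Kg4, Kf4, Ke4, Kg3, Ke3, Kg2, Kf2, Ke2, Rb8, Rb7, Rb6+, Rb5, Rb4, Rb3, ... (list truncated; more exist).
Black has legal moves and is not in check → neither.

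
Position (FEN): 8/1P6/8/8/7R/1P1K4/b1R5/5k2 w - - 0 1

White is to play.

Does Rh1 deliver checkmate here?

yes

After Rh1: black king on f1; in check: yes, from the white rook on h1.
King squares — e1: attacked by Rh1; g1: attacked by Rh1; e2: attacked by Rc2; f2: attacked by Rc2; g2: attacked by Rc2.
Black has no legal moves → checkmate.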